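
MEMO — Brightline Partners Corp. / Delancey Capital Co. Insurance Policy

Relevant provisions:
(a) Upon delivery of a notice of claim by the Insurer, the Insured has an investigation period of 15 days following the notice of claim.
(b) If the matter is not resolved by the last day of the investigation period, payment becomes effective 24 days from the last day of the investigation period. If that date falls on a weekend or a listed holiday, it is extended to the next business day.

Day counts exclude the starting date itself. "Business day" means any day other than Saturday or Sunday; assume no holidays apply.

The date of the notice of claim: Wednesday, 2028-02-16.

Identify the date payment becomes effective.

2028-03-27

The last day of the investigation period: 15 calendar days after 2028-02-16 is 2028-03-02.
The date payment becomes effective: 2028-03-02 + 24 days = 2028-03-26. That falls on a Sunday, so it rolls to the next business day, Monday, 2028-03-27.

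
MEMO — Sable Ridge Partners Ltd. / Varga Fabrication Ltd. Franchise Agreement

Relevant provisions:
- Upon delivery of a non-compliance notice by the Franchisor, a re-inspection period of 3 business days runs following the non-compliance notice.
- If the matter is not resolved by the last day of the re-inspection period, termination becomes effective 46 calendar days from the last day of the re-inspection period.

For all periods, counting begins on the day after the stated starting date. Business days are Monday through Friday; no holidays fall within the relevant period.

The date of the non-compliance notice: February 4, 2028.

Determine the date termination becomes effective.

March 26, 2028

The last day of the re-inspection period: 3 business days after Friday, February 4, 2028, skipping weekends — Feb 7, Feb 8, Feb 9 — lands on Wednesday, February 9, 2028.
The date termination becomes effective: February 9, 2028 + 46 days = March 26, 2028.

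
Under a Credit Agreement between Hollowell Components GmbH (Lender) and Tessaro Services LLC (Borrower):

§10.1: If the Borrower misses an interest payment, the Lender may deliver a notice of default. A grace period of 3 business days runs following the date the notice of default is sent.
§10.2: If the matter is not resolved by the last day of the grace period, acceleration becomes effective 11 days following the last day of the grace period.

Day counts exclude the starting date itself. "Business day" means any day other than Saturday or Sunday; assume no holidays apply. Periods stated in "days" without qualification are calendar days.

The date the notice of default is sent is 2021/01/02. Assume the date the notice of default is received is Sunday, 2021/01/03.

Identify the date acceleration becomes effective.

2021/01/17

From Saturday, 2021/01/02, 3 business days (Jan 4, Jan 5, Jan 6, skipping weekends) brings us to Wednesday, 2021/01/06, which is the last day of the grace period.
The date acceleration becomes effective: 11 calendar days after 2021/01/06 is 2021/01/17.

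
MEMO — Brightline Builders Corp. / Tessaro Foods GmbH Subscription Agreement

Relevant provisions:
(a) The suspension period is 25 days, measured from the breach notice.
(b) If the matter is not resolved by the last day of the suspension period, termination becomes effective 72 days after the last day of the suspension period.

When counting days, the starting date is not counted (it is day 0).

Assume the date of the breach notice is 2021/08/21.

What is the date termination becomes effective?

2021/11/26

The last day of the suspension period: 2021/08/21 + 25 days = 2021/09/15.
The date termination becomes effective: 2021/09/15 + 72 days = 2021/11/26.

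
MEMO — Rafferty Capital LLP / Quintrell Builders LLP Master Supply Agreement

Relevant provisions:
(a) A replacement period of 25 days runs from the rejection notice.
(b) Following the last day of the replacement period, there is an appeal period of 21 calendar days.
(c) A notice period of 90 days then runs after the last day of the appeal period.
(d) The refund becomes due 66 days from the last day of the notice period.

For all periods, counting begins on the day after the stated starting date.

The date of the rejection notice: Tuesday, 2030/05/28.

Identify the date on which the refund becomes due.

2030/12/16

The last day of the replacement period: 25 calendar days after 2030/05/28 is 2030/06/22.
Adding 21 calendar days to 2030/06/22 gives 2030/07/13, which is the last day of the appeal period.
The last day of the notice period: 2030/07/13 + 90 days = 2030/10/11.
The date on which the refund becomes due: 2030/10/11 + 66 days = 2030/12/16.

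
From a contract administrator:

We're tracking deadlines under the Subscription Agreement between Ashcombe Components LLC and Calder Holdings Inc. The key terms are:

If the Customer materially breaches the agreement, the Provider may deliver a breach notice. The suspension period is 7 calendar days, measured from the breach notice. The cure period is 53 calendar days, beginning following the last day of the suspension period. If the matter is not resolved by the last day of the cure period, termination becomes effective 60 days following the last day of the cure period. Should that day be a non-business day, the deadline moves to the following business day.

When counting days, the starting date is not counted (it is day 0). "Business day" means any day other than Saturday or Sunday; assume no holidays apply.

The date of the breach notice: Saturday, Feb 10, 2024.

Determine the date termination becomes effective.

Jun 10, 2024

Adding 7 calendar days to Feb 10, 2024 gives Feb 17, 2024, which is the last day of the suspension period.
The last day of the cure period: Feb 17, 2024 + 53 days = Apr 10, 2024.
The date termination becomes effective: 60 calendar days after Apr 10, 2024 is Jun 9, 2024. That falls on a Sunday, so it rolls to the next business day, Monday, Jun 10, 2024.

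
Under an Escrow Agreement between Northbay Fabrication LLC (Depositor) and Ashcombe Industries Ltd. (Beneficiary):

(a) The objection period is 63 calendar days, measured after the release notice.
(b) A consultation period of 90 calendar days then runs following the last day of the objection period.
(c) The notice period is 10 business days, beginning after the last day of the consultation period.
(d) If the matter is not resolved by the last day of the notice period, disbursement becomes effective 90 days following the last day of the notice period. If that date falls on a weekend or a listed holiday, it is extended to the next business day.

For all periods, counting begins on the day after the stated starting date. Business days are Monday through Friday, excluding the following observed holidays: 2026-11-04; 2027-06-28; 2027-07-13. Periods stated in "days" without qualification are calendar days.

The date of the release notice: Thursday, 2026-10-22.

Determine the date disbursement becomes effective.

The last day of the objection period: 2026-10-22 + 63 days = 2026-12-24.
The last day of the consultation period: 2026-12-24 + 90 days = 2027-03-24.
From Wednesday, 2027-03-24, 10 business days (Mar 25, Mar 26, Mar 29, Mar 30, Mar 31, Apr 1, Apr 2, Apr 5, Apr 6, Apr 7, skipping weekends) brings us to Wednesday, 2027-04-07, which is the last day of the notice period.
Adding 90 calendar days to 2027-04-07 gives 2027-07-06, which is the date disbursement becomes effective. 2027-07-06 is a Tuesday and is not a listed holiday, so no roll-forward applies.

2027-07-06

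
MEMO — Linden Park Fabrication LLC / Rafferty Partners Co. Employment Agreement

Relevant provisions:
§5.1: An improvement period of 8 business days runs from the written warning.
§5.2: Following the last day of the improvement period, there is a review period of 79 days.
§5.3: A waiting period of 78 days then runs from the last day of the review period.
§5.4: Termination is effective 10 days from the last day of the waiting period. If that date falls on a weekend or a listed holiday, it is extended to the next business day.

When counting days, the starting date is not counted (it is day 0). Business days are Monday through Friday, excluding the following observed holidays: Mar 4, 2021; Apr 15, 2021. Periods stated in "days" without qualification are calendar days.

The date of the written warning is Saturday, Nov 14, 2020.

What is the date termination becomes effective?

May 11, 2021

From Saturday, Nov 14, 2020, 8 business days (Nov 16, Nov 17, Nov 18, Nov 19, Nov 20, Nov 23, Nov 24, Nov 25, skipping weekends) brings us to Wednesday, Nov 25, 2020, which is the last day of the improvement period.
Adding 79 calendar days to Nov 25, 2020 gives Feb 12, 2021, which is the last day of the review period.
Adding 78 calendar days to Feb 12, 2021 gives May 1, 2021, which is the last day of the waiting period.
Adding 10 calendar days to May 1, 2021 gives May 11, 2021, which is the date termination becomes effective. May 11, 2021 is a Tuesday and is not a listed holiday, so no roll-forward applies.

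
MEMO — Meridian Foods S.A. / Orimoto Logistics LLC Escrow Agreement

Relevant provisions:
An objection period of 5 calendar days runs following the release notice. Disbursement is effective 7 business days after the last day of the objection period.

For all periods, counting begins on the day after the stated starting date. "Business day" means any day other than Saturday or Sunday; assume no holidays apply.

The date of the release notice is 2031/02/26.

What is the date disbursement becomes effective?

Adding 5 calendar days to 2031/02/26 gives 2031/03/03, which is the last day of the objection period.
From Monday, 2031/03/03, 7 business days (Mar 4, Mar 5, Mar 6, Mar 7, Mar 10, Mar 11, Mar 12, skipping weekends) brings us to Wednesday, 2031/03/12, which is the date disbursement becomes effective.

2031/03/12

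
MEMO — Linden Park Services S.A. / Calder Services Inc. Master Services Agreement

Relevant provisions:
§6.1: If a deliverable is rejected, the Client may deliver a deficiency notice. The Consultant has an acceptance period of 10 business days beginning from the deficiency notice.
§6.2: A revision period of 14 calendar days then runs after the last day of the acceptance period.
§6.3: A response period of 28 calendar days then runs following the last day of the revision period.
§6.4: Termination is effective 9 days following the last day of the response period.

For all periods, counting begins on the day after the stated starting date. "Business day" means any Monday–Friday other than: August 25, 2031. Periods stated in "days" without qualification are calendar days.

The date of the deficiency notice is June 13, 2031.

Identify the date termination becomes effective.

The last day of the acceptance period: counting 10 business days from Friday, June 13, 2031 (Jun 16, Jun 17, Jun 18, Jun 19, Jun 20, Jun 23, Jun 24, Jun 25, Jun 26, Jun 27, skipping weekends) reaches Friday, June 27, 2031.
The last day of the revision period: 14 calendar days after June 27, 2031 is July 11, 2031.
The last day of the response period: 28 calendar days after July 11, 2031 is August 8, 2031.
Adding 9 calendar days to August 8, 2031 gives August 17, 2031, which is the date termination becomes effective.

August 17, 2031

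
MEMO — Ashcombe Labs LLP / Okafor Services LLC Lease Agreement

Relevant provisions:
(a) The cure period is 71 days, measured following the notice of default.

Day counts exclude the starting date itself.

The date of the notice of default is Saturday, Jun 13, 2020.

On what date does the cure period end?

The last day of the cure period: 71 calendar days after Jun 13, 2020 is Aug 23, 2020.

Aug 23, 2020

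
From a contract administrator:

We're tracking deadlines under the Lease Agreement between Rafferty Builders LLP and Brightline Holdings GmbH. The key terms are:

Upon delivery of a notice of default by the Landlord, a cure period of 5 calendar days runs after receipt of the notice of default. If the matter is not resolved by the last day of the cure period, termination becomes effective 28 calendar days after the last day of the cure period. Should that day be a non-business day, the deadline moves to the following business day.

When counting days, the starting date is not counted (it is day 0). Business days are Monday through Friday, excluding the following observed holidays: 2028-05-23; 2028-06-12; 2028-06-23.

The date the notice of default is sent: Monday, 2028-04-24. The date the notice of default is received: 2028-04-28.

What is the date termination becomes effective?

The last day of the cure period: 2028-04-28 + 5 days = 2028-05-03.
The date termination becomes effective: 2028-05-03 + 28 days = 2028-05-31. 2028-05-31 is a Wednesday and is not a listed holiday, so no roll-forward applies.

2028-05-31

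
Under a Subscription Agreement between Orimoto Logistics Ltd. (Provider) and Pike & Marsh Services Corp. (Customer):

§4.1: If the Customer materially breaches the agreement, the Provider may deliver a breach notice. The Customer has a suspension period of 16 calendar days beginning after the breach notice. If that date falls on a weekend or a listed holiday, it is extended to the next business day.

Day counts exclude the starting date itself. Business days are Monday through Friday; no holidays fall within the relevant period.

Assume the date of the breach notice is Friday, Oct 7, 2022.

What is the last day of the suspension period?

Oct 24, 2022

Adding 16 calendar days to Oct 7, 2022 gives Oct 23, 2022, which is the last day of the suspension period. That falls on a Sunday, so it rolls to the next business day, Monday, Oct 24, 2022.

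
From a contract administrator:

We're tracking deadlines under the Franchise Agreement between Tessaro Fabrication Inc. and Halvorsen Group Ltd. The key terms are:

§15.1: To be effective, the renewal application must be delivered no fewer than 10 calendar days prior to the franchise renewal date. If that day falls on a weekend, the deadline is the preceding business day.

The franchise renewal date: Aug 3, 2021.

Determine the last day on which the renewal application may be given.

Jul 23, 2021

Counting back 10 calendar days from Aug 3, 2021 gives Jul 24, 2021. That is a Saturday, so the deadline moves back to Friday, Jul 23, 2021.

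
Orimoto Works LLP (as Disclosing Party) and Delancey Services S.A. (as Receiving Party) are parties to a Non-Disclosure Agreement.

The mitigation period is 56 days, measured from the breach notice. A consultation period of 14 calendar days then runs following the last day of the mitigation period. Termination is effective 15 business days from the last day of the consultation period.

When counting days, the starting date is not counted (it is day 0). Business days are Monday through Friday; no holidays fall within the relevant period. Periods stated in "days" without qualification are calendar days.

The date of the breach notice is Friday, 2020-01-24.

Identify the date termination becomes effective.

The last day of the mitigation period: 56 calendar days after 2020-01-24 is 2020-03-20.
Adding 14 calendar days to 2020-03-20 gives 2020-04-03, which is the last day of the consultation period.
From Friday, 2020-04-03, 15 business days (Apr 6, Apr 7, Apr 8, Apr 9, …, Apr 22, Apr 23, Apr 24, skipping weekends) brings us to Friday, 2020-04-24, which is the date termination becomes effective.

2020-04-24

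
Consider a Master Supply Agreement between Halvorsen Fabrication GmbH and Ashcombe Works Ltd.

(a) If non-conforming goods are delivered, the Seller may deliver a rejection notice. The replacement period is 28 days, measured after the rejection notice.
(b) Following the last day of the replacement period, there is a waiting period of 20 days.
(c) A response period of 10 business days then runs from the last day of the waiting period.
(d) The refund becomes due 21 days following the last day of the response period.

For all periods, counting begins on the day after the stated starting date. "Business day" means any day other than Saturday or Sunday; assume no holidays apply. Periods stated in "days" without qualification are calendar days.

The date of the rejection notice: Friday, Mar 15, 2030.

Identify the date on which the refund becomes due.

The last day of the replacement period: Mar 15, 2030 + 28 days = Apr 12, 2030.
The last day of the waiting period: Apr 12, 2030 + 20 days = May 2, 2030.
The last day of the response period: 10 business days after Thursday, May 2, 2030, skipping weekends — May 3, May 6, May 7, May 8, May 9, May 10, May 13, May 14, May 15, May 16 — lands on Thursday, May 16, 2030.
Adding 21 calendar days to May 16, 2030 gives Jun 6, 2030, which is the date on which the refund becomes due.

Jun 6, 2030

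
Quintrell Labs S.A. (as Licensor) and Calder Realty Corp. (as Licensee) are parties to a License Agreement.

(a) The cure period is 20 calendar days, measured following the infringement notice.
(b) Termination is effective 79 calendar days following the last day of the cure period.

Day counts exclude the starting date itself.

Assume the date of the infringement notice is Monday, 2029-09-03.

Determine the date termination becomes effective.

The last day of the cure period: 2029-09-03 + 20 days = 2029-09-23.
Adding 79 calendar days to 2029-09-23 gives 2029-12-11, which is the date termination becomes effective.

2029-12-11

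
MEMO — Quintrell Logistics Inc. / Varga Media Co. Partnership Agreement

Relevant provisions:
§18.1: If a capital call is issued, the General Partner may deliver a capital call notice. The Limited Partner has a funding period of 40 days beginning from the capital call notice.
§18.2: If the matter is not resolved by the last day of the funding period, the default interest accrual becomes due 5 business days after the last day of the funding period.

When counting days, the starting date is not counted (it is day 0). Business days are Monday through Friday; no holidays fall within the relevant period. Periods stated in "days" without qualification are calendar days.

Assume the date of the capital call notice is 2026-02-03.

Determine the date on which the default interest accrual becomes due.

2026-03-20

The last day of the funding period: 2026-02-03 + 40 days = 2026-03-15.
From Sunday, 2026-03-15, 5 business days (Mar 16, Mar 17, Mar 18, Mar 19, Mar 20, skipping weekends) brings us to Friday, 2026-03-20, which is the date on which the default interest accrual becomes due.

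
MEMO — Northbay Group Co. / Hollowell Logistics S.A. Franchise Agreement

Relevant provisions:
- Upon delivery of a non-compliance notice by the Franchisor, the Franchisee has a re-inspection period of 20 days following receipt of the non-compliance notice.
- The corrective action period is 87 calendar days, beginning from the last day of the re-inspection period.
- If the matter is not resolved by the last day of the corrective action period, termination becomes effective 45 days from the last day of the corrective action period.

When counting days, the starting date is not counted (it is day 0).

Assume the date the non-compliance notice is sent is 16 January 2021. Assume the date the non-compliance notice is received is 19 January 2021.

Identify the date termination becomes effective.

20 June 2021

The last day of the re-inspection period: 20 calendar days after 19 January 2021 is 8 February 2021.
The last day of the corrective action period: 87 calendar days after 8 February 2021 is 6 May 2021.
The date termination becomes effective: 6 May 2021 + 45 days = 20 June 2021.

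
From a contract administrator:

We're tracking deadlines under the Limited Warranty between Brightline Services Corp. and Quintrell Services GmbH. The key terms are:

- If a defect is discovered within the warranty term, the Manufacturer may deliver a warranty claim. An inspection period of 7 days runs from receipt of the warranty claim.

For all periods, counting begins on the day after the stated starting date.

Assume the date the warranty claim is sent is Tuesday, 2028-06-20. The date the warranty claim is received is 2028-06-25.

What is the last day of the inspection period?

The last day of the inspection period: 2028-06-25 + 7 days = 2028-07-02.

2028-07-02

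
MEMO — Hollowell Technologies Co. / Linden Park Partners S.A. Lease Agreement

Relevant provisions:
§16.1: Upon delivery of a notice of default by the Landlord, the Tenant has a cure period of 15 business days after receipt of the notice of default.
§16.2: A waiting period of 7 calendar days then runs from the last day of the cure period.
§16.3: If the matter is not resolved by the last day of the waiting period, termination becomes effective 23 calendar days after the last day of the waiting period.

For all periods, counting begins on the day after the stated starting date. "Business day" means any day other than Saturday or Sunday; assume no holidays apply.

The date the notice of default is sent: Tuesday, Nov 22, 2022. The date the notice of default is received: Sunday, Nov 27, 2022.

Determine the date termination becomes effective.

The last day of the cure period: counting 15 business days from Sunday, Nov 27, 2022 (Nov 28, Nov 29, Nov 30, Dec 1, …, Dec 14, Dec 15, Dec 16, skipping weekends) reaches Friday, Dec 16, 2022.
Adding 7 calendar days to Dec 16, 2022 gives Dec 23, 2022, which is the last day of the waiting period.
The date termination becomes effective: Dec 23, 2022 + 23 days = Jan 15, 2023.

Jan 15, 2023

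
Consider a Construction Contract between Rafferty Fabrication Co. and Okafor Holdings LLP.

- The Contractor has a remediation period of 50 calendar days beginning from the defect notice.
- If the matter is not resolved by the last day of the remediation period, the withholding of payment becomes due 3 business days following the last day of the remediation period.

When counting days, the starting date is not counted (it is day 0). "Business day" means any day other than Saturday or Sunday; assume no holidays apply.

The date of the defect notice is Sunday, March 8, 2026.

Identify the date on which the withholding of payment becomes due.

The last day of the remediation period: 50 calendar days after March 8, 2026 is April 27, 2026.
From Monday, April 27, 2026, 3 business days (Apr 28, Apr 29, Apr 30, skipping weekends) brings us to Thursday, April 30, 2026, which is the date on which the withholding of payment becomes due.

April 30, 2026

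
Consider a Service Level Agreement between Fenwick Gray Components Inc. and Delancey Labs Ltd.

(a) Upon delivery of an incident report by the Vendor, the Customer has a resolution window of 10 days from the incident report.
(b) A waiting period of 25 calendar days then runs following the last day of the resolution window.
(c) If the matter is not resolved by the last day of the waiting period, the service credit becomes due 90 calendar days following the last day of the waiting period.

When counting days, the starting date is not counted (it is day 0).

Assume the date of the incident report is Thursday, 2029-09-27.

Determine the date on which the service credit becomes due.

The last day of the resolution window: 10 calendar days after 2029-09-27 is 2029-10-07.
The last day of the waiting period: 2029-10-07 + 25 days = 2029-11-01.
The date on which the service credit becomes due: 2029-11-01 + 90 days = 2030-01-30.

2030-01-30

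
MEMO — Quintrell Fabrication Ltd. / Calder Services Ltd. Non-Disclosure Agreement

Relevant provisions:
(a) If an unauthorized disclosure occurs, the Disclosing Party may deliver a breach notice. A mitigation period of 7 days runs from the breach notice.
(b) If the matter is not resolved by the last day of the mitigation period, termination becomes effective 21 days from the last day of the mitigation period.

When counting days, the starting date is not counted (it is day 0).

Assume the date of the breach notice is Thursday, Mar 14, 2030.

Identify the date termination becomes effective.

Apr 11, 2030

The last day of the mitigation period: 7 calendar days after Mar 14, 2030 is Mar 21, 2030.
The date termination becomes effective: Mar 21, 2030 + 21 days = Apr 11, 2030.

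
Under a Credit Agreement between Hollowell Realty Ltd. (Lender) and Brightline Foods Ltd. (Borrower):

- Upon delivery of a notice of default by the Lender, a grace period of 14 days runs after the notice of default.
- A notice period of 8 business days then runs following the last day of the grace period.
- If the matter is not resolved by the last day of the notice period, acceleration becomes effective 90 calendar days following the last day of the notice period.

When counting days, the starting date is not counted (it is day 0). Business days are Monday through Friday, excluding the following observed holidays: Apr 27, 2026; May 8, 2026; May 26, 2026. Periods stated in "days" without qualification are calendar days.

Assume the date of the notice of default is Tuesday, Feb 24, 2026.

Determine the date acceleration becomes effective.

Adding 14 calendar days to Feb 24, 2026 gives Mar 10, 2026, which is the last day of the grace period.
The last day of the notice period: counting 8 business days from Tuesday, Mar 10, 2026 (Mar 11, Mar 12, Mar 13, Mar 16, Mar 17, Mar 18, Mar 19, Mar 20, skipping weekends) reaches Friday, Mar 20, 2026.
Adding 90 calendar days to Mar 20, 2026 gives Jun 18, 2026, which is the date acceleration becomes effective.

Jun 18, 2026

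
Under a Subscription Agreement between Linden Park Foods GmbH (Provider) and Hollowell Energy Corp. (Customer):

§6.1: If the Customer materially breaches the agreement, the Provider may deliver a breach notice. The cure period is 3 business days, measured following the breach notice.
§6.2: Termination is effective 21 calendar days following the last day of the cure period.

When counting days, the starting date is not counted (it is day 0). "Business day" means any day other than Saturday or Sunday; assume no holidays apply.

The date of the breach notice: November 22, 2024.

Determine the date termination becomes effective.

The last day of the cure period: 3 business days after Friday, November 22, 2024, skipping weekends — Nov 25, Nov 26, Nov 27 — lands on Wednesday, November 27, 2024.
The date termination becomes effective: November 27, 2024 + 21 days = December 18, 2024.

December 18, 2024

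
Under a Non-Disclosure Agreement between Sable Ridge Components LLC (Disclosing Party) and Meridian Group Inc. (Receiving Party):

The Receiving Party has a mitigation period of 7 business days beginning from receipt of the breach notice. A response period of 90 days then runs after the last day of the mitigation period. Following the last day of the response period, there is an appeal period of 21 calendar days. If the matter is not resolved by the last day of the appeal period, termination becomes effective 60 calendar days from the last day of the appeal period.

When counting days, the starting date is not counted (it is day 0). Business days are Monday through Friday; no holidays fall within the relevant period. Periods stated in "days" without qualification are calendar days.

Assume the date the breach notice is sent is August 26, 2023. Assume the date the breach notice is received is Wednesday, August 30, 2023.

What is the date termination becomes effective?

The last day of the mitigation period: counting 7 business days from Wednesday, August 30, 2023 (Aug 31, Sep 1, Sep 4, Sep 5, Sep 6, Sep 7, Sep 8, skipping weekends) reaches Friday, September 8, 2023.
Adding 90 calendar days to September 8, 2023 gives December 7, 2023, which is the last day of the response period.
Adding 21 calendar days to December 7, 2023 gives December 28, 2023, which is the last day of the appeal period.
Adding 60 calendar days to December 28, 2023 gives February 26, 2024, which is the date termination becomes effective.

February 26, 2024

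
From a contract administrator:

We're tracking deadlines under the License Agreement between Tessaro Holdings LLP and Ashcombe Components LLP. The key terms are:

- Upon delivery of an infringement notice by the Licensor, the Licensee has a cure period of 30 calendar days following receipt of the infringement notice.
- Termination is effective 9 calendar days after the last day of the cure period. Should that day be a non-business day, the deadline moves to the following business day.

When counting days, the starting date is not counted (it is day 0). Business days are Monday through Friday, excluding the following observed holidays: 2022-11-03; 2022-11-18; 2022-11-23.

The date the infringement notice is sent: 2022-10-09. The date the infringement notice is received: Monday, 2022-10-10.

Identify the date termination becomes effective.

2022-11-21

Adding 30 calendar days to 2022-10-10 gives 2022-11-09, which is the last day of the cure period.
Adding 9 calendar days to 2022-11-09 gives 2022-11-18, which is the date termination becomes effective. That falls on Friday, a listed holiday, so it rolls to the next business day, Monday, 2022-11-21.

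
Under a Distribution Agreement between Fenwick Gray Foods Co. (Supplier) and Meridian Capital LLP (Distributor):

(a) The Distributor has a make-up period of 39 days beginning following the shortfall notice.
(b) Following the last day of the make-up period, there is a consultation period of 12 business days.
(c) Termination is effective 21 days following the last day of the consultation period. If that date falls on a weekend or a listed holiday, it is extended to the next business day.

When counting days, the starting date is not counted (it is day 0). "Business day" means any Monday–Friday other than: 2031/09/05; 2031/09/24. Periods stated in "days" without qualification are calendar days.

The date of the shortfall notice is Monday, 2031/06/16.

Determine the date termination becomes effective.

Adding 39 calendar days to 2031/06/16 gives 2031/07/25, which is the last day of the make-up period.
The last day of the consultation period: counting 12 business days from Friday, 2031/07/25 (Jul 28, Jul 29, Jul 30, Jul 31, …, Aug 8, Aug 11, Aug 12, skipping weekends) reaches Tuesday, 2031/08/12.
The date termination becomes effective: 21 calendar days after 2031/08/12 is 2031/09/02. 2031/09/02 is a Tuesday and is not a listed holiday, so no roll-forward applies.

2031/09/02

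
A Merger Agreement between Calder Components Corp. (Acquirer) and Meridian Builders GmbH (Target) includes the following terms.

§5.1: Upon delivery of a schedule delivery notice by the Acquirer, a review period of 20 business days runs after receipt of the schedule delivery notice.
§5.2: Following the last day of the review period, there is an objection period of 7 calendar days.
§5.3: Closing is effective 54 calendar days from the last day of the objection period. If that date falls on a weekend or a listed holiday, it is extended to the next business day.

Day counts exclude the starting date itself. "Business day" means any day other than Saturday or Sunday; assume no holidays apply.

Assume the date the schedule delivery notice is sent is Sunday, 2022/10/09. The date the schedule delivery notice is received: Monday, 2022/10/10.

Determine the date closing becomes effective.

2023/01/09

The last day of the review period: 20 business days after Monday, 2022/10/10, skipping weekends — Oct 11, Oct 12, Oct 13, Oct 14, …, Nov 3, Nov 4, Nov 7 — lands on Monday, 2022/11/07.
Adding 7 calendar days to 2022/11/07 gives 2022/11/14, which is the last day of the objection period.
The date closing becomes effective: 54 calendar days after 2022/11/14 is 2023/01/07. That falls on a Saturday, so it rolls to the next business day, Monday, 2023/01/09.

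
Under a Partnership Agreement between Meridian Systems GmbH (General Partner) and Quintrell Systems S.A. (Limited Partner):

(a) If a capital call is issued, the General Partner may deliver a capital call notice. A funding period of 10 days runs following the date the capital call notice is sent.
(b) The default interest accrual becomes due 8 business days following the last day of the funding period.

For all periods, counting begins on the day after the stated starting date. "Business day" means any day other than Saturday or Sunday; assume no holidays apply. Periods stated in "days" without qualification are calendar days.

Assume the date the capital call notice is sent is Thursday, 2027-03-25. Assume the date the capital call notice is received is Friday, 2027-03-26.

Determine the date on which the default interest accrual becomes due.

The last day of the funding period: 2027-03-25 + 10 days = 2027-04-04.
The date on which the default interest accrual becomes due: 8 business days after Sunday, 2027-04-04, skipping weekends — Apr 5, Apr 6, Apr 7, Apr 8, Apr 9, Apr 12, Apr 13, Apr 14 — lands on Wednesday, 2027-04-14.

2027-04-14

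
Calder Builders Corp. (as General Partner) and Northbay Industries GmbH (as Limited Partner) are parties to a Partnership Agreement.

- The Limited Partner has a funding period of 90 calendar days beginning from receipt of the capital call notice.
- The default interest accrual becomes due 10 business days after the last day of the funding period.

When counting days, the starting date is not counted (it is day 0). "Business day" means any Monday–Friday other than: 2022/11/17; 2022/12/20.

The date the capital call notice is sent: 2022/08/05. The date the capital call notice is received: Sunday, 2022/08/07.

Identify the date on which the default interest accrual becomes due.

2022/11/21

The last day of the funding period: 90 calendar days after 2022/08/07 is 2022/11/05.
From Saturday, 2022/11/05, 10 business days (Nov 7, Nov 8, Nov 9, Nov 10, Nov 11, Nov 14, Nov 15, Nov 16, Nov 18, Nov 21, skipping weekends and the listed holiday on Nov 17) brings us to Monday, 2022/11/21, which is the date on which the default interest accrual becomes due.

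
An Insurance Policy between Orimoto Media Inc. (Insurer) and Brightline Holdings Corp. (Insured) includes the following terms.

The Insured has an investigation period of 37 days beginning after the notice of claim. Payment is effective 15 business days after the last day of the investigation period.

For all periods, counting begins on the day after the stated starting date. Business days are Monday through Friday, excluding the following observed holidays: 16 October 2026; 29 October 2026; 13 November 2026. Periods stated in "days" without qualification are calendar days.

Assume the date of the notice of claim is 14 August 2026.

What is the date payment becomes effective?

9 October 2026

The last day of the investigation period: 14 August 2026 + 37 days = 20 September 2026.
The date payment becomes effective: counting 15 business days from Sunday, 20 September 2026 (Sep 21, Sep 22, Sep 23, Sep 24, …, Oct 7, Oct 8, Oct 9, skipping weekends) reaches Friday, 9 October 2026.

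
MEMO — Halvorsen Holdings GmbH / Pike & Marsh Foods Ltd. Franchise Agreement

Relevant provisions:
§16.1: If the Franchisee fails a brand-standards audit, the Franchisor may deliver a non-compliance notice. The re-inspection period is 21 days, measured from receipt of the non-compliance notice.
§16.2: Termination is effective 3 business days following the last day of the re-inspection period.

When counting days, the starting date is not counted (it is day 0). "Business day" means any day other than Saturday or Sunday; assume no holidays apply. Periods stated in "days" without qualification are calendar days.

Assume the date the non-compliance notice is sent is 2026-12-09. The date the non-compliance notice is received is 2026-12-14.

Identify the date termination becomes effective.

2027-01-07

Adding 21 calendar days to 2026-12-14 gives 2027-01-04, which is the last day of the re-inspection period.
The date termination becomes effective: 3 business days after Monday, 2027-01-04, skipping weekends — Jan 5, Jan 6, Jan 7 — lands on Thursday, 2027-01-07.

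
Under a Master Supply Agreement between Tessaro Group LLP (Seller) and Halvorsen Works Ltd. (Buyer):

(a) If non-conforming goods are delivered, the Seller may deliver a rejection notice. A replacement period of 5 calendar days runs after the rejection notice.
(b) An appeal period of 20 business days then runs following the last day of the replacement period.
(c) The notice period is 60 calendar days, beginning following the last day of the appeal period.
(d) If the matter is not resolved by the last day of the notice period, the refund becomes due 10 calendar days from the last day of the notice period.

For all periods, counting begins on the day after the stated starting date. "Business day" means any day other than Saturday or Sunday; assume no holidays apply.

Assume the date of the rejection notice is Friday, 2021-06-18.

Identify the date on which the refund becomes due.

Adding 5 calendar days to 2021-06-18 gives 2021-06-23, which is the last day of the replacement period.
The last day of the appeal period: 20 business days after Wednesday, 2021-06-23, skipping weekends — Jun 24, Jun 25, Jun 28, Jun 29, …, Jul 19, Jul 20, Jul 21 — lands on Wednesday, 2021-07-21.
The last day of the notice period: 2021-07-21 + 60 days = 2021-09-19.
Adding 10 calendar days to 2021-09-19 gives 2021-09-29, which is the date on which the refund becomes due.

2021-09-29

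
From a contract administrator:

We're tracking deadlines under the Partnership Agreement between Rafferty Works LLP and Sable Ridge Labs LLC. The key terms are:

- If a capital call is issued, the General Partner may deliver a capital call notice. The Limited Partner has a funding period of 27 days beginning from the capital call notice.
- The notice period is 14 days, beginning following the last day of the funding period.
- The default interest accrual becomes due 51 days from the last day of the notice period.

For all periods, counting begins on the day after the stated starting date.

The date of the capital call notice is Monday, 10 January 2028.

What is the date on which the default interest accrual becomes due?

The last day of the funding period: 27 calendar days after 10 January 2028 is 6 February 2028.
Adding 14 calendar days to 6 February 2028 gives 20 February 2028, which is the last day of the notice period.
Adding 51 calendar days to 20 February 2028 gives 11 April 2028, which is the date on which the default interest accrual becomes due.

11 April 2028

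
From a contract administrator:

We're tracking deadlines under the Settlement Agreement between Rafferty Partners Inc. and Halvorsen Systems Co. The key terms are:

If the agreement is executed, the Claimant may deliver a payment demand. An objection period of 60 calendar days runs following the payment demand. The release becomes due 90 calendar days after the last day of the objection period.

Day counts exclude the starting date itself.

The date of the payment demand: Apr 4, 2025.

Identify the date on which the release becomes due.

The last day of the objection period: Apr 4, 2025 + 60 days = Jun 3, 2025.
The date on which the release becomes due: Jun 3, 2025 + 90 days = Sep 1, 2025.

Sep 1, 2025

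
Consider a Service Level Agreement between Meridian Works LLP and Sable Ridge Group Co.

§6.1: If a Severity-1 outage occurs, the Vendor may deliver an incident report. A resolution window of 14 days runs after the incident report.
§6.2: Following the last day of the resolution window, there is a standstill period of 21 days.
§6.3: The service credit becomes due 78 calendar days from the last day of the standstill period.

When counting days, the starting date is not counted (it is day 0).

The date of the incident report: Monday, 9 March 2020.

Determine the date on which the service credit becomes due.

The last day of the resolution window: 14 calendar days after 9 March 2020 is 23 March 2020.
The last day of the standstill period: 21 calendar days after 23 March 2020 is 13 April 2020.
The date on which the service credit becomes due: 78 calendar days after 13 April 2020 is 30 June 2020.

30 June 2020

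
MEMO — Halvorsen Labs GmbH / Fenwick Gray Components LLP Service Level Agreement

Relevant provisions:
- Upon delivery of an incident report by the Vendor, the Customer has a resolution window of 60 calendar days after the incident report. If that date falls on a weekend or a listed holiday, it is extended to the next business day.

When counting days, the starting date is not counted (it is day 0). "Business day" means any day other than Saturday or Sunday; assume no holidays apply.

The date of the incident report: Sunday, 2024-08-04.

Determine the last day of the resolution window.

2024-10-03

Adding 60 calendar days to 2024-08-04 gives 2024-10-03, which is the last day of the resolution window. 2024-10-03 is a Thursday, so no roll-forward applies.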